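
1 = 1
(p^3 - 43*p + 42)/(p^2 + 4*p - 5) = (p^2 + p - 42)/(p + 5)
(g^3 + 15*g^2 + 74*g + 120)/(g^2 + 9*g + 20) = g + 6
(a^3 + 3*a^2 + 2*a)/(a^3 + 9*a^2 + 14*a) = (a + 1)/(a + 7)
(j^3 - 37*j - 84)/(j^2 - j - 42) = (j^2 + 7*j + 12)/(j + 6)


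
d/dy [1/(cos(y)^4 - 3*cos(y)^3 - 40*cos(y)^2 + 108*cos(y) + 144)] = (4*cos(y)^3 - 9*cos(y)^2 - 80*cos(y) + 108)*sin(y)/(cos(y)^4 - 3*cos(y)^3 - 40*cos(y)^2 + 108*cos(y) + 144)^2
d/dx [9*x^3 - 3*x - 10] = 27*x^2 - 3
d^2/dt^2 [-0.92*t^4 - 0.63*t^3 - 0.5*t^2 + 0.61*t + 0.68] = -11.04*t^2 - 3.78*t - 1.0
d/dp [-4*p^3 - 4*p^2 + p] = -12*p^2 - 8*p + 1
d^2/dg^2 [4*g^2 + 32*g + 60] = 8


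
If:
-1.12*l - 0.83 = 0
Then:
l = -0.74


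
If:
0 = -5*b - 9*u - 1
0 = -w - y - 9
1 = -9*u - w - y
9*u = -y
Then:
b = -9/5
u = 8/9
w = -1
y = -8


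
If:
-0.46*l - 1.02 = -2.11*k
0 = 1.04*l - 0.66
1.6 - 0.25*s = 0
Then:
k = 0.62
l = 0.63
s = 6.40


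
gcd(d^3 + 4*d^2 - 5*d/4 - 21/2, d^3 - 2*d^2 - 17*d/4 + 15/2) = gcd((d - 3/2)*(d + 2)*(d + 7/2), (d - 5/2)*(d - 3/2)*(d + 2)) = d^2 + d/2 - 3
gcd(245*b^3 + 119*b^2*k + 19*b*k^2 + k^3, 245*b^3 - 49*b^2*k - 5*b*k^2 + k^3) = 7*b + k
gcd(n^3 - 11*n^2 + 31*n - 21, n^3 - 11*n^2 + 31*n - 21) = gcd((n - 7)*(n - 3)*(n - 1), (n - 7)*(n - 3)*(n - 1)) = n^3 - 11*n^2 + 31*n - 21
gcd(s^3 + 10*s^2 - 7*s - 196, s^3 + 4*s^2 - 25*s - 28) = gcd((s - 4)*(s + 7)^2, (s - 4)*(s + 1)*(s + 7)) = s^2 + 3*s - 28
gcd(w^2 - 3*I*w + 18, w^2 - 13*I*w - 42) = w - 6*I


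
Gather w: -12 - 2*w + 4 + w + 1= -w - 7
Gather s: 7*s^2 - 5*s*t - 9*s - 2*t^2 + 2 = 7*s^2 + s*(-5*t - 9) - 2*t^2 + 2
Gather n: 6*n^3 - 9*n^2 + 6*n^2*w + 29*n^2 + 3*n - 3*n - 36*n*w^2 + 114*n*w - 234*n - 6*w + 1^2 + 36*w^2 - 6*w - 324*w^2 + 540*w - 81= 6*n^3 + n^2*(6*w + 20) + n*(-36*w^2 + 114*w - 234) - 288*w^2 + 528*w - 80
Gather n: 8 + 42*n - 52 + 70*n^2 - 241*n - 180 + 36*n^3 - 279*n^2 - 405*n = 36*n^3 - 209*n^2 - 604*n - 224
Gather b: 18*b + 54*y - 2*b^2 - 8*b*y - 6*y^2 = -2*b^2 + b*(18 - 8*y) - 6*y^2 + 54*y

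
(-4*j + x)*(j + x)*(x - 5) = -4*j^2*x + 20*j^2 - 3*j*x^2 + 15*j*x + x^3 - 5*x^2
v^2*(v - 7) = v^3 - 7*v^2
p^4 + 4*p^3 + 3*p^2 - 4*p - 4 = (p - 1)*(p + 1)*(p + 2)^2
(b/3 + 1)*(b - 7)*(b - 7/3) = b^3/3 - 19*b^2/9 - 35*b/9 + 49/3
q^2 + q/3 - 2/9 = (q - 1/3)*(q + 2/3)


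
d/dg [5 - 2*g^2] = -4*g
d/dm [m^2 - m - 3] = 2*m - 1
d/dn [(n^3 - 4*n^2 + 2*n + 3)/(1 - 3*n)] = (-6*n^3 + 15*n^2 - 8*n + 11)/(9*n^2 - 6*n + 1)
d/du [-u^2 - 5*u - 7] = -2*u - 5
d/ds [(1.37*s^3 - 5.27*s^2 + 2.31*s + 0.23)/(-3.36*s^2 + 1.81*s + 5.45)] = (-4.6032*s^4 + 4.9594*s^3 + 20.6224*s^2 - 55.8974*s + 12.1732)/(11.2896*s^4 - 12.1632*s^3 - 33.3479*s^2 + 19.729*s + 29.7025)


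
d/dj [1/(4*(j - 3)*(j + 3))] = -j/(2*j^4 - 36*j^2 + 162)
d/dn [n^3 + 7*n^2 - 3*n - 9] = 3*n^2 + 14*n - 3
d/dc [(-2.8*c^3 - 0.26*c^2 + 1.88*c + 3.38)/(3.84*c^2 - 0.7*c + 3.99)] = (-10.752*c^4 + 3.92*c^3 - 40.5532*c^2 - 28.0332*c + 9.8672)/(14.7456*c^4 - 5.376*c^3 + 31.1332*c^2 - 5.586*c + 15.9201)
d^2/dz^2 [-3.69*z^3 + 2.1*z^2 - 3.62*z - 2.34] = 4.2 - 22.14*z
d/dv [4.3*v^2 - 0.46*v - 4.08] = 8.6*v - 0.46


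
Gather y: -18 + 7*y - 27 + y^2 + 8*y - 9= y^2 + 15*y - 54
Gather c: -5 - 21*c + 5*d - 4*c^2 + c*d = -4*c^2 + c*(d - 21) + 5*d - 5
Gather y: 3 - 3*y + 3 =6 - 3*y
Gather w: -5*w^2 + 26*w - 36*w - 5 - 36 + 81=-5*w^2 - 10*w + 40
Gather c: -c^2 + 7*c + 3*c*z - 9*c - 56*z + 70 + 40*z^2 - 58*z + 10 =-c^2 + c*(3*z - 2) + 40*z^2 - 114*z + 80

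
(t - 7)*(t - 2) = t^2 - 9*t + 14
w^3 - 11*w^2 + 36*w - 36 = (w - 6)*(w - 3)*(w - 2)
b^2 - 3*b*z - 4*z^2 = (b - 4*z)*(b + z)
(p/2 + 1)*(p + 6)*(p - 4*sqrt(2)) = p^3/2 - 2*sqrt(2)*p^2 + 4*p^2 - 16*sqrt(2)*p + 6*p - 24*sqrt(2)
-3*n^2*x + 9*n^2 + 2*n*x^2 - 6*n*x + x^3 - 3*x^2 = (-n + x)*(3*n + x)*(x - 3)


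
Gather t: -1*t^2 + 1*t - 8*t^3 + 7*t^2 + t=-8*t^3 + 6*t^2 + 2*t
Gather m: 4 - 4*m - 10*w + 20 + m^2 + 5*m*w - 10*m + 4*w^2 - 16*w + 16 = m^2 + m*(5*w - 14) + 4*w^2 - 26*w + 40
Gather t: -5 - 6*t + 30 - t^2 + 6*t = 25 - t^2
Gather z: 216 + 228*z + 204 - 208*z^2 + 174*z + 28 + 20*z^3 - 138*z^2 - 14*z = 20*z^3 - 346*z^2 + 388*z + 448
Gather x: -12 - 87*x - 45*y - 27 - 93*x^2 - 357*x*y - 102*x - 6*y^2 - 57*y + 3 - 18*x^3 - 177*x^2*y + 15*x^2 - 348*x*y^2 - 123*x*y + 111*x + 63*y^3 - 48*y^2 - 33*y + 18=-18*x^3 + x^2*(-177*y - 78) + x*(-348*y^2 - 480*y - 78) + 63*y^3 - 54*y^2 - 135*y - 18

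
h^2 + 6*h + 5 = (h + 1)*(h + 5)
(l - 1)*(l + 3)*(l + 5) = l^3 + 7*l^2 + 7*l - 15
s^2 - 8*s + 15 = (s - 5)*(s - 3)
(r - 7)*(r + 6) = r^2 - r - 42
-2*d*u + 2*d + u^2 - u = (-2*d + u)*(u - 1)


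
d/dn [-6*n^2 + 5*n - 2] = 5 - 12*n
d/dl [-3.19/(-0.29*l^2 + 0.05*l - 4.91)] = (0.1595 - 1.8502*l)/(0.29*l^2 - 0.05*l + 4.91)^2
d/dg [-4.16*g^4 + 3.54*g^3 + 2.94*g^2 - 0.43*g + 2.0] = -16.64*g^3 + 10.62*g^2 + 5.88*g - 0.43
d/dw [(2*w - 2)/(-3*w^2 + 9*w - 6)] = 2/(3*(w^2 - 4*w + 4))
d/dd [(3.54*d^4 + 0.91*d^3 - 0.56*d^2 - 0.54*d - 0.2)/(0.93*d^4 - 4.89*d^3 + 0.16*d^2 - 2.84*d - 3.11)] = (-18.1569*d^6 + 2.1744*d^5 - 31.247*d^4 - 53.7436*d^3 - 9.7475*d^2 + 3.5472*d + 1.1114)/(0.8649*d^8 - 9.0954*d^7 + 24.2097*d^6 - 6.8472*d^5 + 22.0162*d^4 + 29.507*d^3 + 7.0704*d^2 + 17.6648*d + 9.6721)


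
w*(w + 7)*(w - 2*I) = w^3 + 7*w^2 - 2*I*w^2 - 14*I*w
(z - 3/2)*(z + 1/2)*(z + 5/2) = z^3 + 3*z^2/2 - 13*z/4 - 15/8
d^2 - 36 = (d - 6)*(d + 6)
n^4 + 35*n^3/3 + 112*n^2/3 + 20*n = n*(n + 2/3)*(n + 5)*(n + 6)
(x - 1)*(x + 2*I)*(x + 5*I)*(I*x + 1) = I*x^4 - 6*x^3 - I*x^3 + 6*x^2 - 3*I*x^2 - 10*x + 3*I*x + 10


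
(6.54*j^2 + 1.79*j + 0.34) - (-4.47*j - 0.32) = 6.54*j^2 + 6.26*j + 0.66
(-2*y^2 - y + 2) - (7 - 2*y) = -2*y^2 + y - 5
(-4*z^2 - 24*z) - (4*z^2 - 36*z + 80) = -8*z^2 + 12*z - 80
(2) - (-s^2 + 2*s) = s^2 - 2*s + 2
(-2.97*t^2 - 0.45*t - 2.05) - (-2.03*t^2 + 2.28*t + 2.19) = -0.94*t^2 - 2.73*t - 4.24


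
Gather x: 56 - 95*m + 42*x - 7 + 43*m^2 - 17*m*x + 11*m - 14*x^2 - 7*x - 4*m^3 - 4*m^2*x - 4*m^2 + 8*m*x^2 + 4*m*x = -4*m^3 + 39*m^2 - 84*m + x^2*(8*m - 14) + x*(-4*m^2 - 13*m + 35) + 49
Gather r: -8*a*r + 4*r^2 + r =4*r^2 + r*(1 - 8*a)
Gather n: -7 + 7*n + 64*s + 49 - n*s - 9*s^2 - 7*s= n*(7 - s) - 9*s^2 + 57*s + 42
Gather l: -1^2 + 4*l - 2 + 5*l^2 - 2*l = 5*l^2 + 2*l - 3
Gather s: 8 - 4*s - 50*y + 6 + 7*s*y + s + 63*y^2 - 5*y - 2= s*(7*y - 3) + 63*y^2 - 55*y + 12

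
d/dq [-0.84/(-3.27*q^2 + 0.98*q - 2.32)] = (0.8232 - 5.4936*q)/(3.27*q^2 - 0.98*q + 2.32)^2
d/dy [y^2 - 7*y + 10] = 2*y - 7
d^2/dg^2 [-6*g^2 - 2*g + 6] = -12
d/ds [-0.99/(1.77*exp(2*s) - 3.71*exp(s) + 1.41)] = (3.5046*exp(s) - 3.6729)*exp(s)/(1.77*exp(2*s) - 3.71*exp(s) + 1.41)^2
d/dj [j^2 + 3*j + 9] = 2*j + 3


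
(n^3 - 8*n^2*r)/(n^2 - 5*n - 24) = n^2*(-n + 8*r)/(-n^2 + 5*n + 24)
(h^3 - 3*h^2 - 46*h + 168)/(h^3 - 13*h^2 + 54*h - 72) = (h + 7)/(h - 3)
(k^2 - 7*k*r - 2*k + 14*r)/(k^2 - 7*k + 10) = (k - 7*r)/(k - 5)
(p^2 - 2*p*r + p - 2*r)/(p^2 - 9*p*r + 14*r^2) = (p + 1)/(p - 7*r)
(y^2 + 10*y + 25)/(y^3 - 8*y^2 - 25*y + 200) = (y + 5)/(y^2 - 13*y + 40)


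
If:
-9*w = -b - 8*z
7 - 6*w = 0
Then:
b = 21/2 - 8*z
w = 7/6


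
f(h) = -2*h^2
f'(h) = -4*h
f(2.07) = -8.57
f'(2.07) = -8.28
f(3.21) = -20.61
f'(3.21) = -12.84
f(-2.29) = -10.49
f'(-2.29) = 9.16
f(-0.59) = -0.70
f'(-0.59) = 2.36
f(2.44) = -11.91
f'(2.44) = -9.76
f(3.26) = -21.26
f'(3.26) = -13.04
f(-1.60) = -5.12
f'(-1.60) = 6.40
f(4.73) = -44.75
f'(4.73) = -18.92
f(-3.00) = -18.00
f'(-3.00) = 12.00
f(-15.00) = -450.00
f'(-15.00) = 60.00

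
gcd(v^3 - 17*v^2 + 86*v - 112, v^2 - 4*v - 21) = v - 7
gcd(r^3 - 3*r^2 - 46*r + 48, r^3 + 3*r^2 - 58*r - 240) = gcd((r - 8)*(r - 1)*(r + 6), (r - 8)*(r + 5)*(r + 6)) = r^2 - 2*r - 48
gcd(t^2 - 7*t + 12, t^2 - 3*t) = t - 3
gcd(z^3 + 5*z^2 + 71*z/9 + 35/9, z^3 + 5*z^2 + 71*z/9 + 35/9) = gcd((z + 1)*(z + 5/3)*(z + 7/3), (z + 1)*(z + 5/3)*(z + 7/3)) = z^3 + 5*z^2 + 71*z/9 + 35/9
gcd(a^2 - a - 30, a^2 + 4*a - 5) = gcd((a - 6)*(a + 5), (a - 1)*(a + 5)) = a + 5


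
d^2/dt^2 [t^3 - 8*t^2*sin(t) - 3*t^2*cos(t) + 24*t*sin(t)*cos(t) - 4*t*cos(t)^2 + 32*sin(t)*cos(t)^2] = 8*t^2*sin(t) + 3*t^2*cos(t) + 12*t*sin(t) - 48*t*sin(2*t) - 32*t*cos(t) + 8*t*cos(2*t) + 6*t - 24*sin(t) + 8*sin(2*t) - 72*sin(3*t) - 6*cos(t) + 48*cos(2*t)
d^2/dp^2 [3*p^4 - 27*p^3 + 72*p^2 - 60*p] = 36*p^2 - 162*p + 144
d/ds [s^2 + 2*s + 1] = 2*s + 2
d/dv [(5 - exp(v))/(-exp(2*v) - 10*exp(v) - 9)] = (-2*(exp(v) - 5)*(exp(v) + 5) + exp(2*v) + 10*exp(v) + 9)*exp(v)/(exp(2*v) + 10*exp(v) + 9)^2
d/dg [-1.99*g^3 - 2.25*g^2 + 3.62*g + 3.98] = -5.97*g^2 - 4.5*g + 3.62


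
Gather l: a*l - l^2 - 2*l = -l^2 + l*(a - 2)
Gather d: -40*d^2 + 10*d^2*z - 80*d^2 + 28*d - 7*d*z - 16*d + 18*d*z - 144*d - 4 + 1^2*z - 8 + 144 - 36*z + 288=d^2*(10*z - 120) + d*(11*z - 132) - 35*z + 420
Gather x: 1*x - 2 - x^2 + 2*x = -x^2 + 3*x - 2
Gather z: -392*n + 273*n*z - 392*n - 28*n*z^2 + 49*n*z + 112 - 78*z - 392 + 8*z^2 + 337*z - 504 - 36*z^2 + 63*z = -784*n + z^2*(-28*n - 28) + z*(322*n + 322) - 784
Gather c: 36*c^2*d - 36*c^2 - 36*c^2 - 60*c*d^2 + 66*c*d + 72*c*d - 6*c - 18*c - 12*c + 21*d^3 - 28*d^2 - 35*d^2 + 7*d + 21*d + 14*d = c^2*(36*d - 72) + c*(-60*d^2 + 138*d - 36) + 21*d^3 - 63*d^2 + 42*d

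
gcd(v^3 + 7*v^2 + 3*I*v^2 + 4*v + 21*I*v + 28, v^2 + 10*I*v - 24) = v + 4*I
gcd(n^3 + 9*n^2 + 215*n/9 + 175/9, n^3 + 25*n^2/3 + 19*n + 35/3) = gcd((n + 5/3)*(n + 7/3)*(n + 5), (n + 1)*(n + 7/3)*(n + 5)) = n^2 + 22*n/3 + 35/3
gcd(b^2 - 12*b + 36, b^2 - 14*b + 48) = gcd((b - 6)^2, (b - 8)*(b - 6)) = b - 6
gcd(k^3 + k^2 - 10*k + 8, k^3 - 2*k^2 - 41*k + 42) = k - 1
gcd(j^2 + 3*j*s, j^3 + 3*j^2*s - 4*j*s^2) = j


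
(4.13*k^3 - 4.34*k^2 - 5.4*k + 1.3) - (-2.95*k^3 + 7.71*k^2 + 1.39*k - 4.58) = 7.08*k^3 - 12.05*k^2 - 6.79*k + 5.88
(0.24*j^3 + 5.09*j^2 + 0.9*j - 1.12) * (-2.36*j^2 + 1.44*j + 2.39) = -0.5664*j^5 - 11.6668*j^4 + 5.7792*j^3 + 16.1043*j^2 + 0.5382*j - 2.6768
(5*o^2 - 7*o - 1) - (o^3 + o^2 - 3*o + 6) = -o^3 + 4*o^2 - 4*o - 7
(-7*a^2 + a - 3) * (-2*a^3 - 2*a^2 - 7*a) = 14*a^5 + 12*a^4 + 53*a^3 - a^2 + 21*a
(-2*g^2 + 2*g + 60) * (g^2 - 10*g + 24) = -2*g^4 + 22*g^3 - 8*g^2 - 552*g + 1440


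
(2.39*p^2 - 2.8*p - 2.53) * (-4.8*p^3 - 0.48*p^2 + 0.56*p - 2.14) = -11.472*p^5 + 12.2928*p^4 + 14.8264*p^3 - 5.4682*p^2 + 4.5752*p + 5.4142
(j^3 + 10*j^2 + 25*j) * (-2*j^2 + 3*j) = -2*j^5 - 17*j^4 - 20*j^3 + 75*j^2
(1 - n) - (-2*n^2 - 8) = 2*n^2 - n + 9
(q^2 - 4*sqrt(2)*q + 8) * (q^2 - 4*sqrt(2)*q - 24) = q^4 - 8*sqrt(2)*q^3 + 16*q^2 + 64*sqrt(2)*q - 192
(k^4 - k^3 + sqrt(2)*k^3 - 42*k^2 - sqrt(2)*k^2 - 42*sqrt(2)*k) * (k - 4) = k^5 - 5*k^4 + sqrt(2)*k^4 - 38*k^3 - 5*sqrt(2)*k^3 - 38*sqrt(2)*k^2 + 168*k^2 + 168*sqrt(2)*k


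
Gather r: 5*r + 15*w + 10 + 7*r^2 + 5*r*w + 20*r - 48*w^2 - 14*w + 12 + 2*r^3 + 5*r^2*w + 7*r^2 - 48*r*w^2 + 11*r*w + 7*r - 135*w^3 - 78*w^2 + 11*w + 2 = 2*r^3 + r^2*(5*w + 14) + r*(-48*w^2 + 16*w + 32) - 135*w^3 - 126*w^2 + 12*w + 24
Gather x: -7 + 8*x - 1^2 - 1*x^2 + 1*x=-x^2 + 9*x - 8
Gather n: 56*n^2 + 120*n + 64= 56*n^2 + 120*n + 64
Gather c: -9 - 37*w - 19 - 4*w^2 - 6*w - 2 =-4*w^2 - 43*w - 30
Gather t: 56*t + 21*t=77*t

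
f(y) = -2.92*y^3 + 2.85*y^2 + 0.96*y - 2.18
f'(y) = -8.76*y^2 + 5.7*y + 0.96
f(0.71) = -1.11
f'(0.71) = 0.59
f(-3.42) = 144.68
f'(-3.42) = -120.99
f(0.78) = -1.08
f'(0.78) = 0.08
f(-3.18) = 117.49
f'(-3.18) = -105.75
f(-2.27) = 44.48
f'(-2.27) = -57.12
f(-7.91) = 1613.69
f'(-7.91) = -592.22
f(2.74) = -38.22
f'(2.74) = -49.19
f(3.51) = -89.97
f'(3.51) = -86.96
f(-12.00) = 5442.46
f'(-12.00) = -1328.88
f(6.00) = -524.54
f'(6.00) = -280.20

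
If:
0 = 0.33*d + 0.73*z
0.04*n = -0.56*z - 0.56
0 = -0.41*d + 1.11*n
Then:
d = 2.35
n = 0.87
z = -1.06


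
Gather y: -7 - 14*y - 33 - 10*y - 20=-24*y - 60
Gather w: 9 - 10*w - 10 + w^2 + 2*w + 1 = w^2 - 8*w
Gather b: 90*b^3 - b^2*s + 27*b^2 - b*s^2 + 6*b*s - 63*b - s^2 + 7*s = 90*b^3 + b^2*(27 - s) + b*(-s^2 + 6*s - 63) - s^2 + 7*s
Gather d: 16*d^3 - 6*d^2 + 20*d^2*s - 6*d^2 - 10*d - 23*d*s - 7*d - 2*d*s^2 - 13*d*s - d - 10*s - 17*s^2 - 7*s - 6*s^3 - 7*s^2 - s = 16*d^3 + d^2*(20*s - 12) + d*(-2*s^2 - 36*s - 18) - 6*s^3 - 24*s^2 - 18*s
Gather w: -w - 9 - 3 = -w - 12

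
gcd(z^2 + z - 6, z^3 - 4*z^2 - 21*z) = z + 3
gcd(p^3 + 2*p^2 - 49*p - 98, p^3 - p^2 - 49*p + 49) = p^2 - 49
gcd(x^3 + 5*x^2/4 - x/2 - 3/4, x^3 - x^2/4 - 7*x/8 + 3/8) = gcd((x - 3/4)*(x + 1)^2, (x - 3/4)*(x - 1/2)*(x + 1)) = x^2 + x/4 - 3/4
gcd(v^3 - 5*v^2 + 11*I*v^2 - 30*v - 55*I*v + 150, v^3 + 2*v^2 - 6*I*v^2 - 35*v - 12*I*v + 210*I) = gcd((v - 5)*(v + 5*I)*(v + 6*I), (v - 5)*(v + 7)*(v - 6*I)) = v - 5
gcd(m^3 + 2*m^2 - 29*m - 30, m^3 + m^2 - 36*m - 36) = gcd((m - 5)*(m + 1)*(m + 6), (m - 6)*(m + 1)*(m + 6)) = m^2 + 7*m + 6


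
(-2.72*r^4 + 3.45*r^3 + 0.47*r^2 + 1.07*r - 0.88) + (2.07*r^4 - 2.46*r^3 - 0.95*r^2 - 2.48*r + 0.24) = -0.65*r^4 + 0.99*r^3 - 0.48*r^2 - 1.41*r - 0.64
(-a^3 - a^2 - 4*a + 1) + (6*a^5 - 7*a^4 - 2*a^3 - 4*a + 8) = 6*a^5 - 7*a^4 - 3*a^3 - a^2 - 8*a + 9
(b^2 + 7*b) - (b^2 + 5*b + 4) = 2*b - 4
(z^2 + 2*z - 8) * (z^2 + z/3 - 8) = z^4 + 7*z^3/3 - 46*z^2/3 - 56*z/3 + 64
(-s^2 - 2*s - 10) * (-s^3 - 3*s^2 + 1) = s^5 + 5*s^4 + 16*s^3 + 29*s^2 - 2*s - 10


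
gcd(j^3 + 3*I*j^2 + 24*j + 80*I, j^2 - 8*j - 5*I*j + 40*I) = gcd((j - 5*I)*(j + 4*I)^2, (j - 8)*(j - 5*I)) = j - 5*I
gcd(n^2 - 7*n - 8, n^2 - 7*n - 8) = n^2 - 7*n - 8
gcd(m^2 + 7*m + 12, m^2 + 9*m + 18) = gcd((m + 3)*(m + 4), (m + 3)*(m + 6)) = m + 3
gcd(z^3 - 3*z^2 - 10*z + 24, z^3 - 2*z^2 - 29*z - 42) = z + 3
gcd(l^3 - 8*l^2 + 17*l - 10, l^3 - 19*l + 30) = l - 2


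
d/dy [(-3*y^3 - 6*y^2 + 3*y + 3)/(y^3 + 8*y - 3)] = 3*(2*y^4 - 18*y^3 - 10*y^2 + 12*y - 11)/(y^6 + 16*y^4 - 6*y^3 + 64*y^2 - 48*y + 9)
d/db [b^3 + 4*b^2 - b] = 3*b^2 + 8*b - 1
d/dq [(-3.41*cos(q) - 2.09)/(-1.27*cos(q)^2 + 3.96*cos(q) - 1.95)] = (4.3307*cos(q)^2 + 5.3086*cos(q) - 14.9259)*sin(q)/(1.6129*cos(q)^4 - 10.0584*cos(q)^3 + 20.6346*cos(q)^2 - 15.444*cos(q) + 3.8025)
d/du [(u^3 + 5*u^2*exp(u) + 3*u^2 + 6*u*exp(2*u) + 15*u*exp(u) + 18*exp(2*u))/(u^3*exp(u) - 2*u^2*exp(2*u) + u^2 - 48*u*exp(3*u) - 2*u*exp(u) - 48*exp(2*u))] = ((u^3 + 5*u^2*exp(u) + 3*u^2 + 6*u*exp(2*u) + 15*u*exp(u) + 18*exp(2*u))*(-u^3*exp(u) + 4*u^2*exp(2*u) - 3*u^2*exp(u) + 144*u*exp(3*u) + 4*u*exp(2*u) + 2*u*exp(u) - 2*u + 48*exp(3*u) + 96*exp(2*u) + 2*exp(u)) - (-u^3*exp(u) + 2*u^2*exp(2*u) - u^2 + 48*u*exp(3*u) + 2*u*exp(u) + 48*exp(2*u))*(5*u^2*exp(u) + 3*u^2 + 12*u*exp(2*u) + 25*u*exp(u) + 6*u + 42*exp(2*u) + 15*exp(u)))/(-u^3*exp(u) + 2*u^2*exp(2*u) - u^2 + 48*u*exp(3*u) + 2*u*exp(u) + 48*exp(2*u))^2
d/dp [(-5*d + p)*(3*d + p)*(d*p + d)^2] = d^2*(p + 1)*((-5*d + p)*(p + 1) - 2*(3*d + p)*(5*d - p) + (3*d + p)*(p + 1))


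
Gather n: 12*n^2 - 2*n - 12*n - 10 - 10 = 12*n^2 - 14*n - 20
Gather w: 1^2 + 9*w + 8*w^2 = 8*w^2 + 9*w + 1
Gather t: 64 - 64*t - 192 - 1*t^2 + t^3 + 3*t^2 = t^3 + 2*t^2 - 64*t - 128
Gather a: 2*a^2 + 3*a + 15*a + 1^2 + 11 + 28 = 2*a^2 + 18*a + 40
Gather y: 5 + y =y + 5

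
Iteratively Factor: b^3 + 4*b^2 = (b)*(b^2 + 4*b) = b^2*(b + 4)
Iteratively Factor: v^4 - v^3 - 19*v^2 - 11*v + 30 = (v + 2)*(v^3 - 3*v^2 - 13*v + 15) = (v - 1)*(v + 2)*(v^2 - 2*v - 15) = (v - 5)*(v - 1)*(v + 2)*(v + 3)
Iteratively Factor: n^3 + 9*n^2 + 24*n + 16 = (n + 1)*(n^2 + 8*n + 16) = (n + 1)*(n + 4)*(n + 4)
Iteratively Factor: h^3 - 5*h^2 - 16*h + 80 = (h - 4)*(h^2 - h - 20) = (h - 5)*(h - 4)*(h + 4)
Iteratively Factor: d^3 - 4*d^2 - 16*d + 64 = (d - 4)*(d^2 - 16) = (d - 4)*(d + 4)*(d - 4)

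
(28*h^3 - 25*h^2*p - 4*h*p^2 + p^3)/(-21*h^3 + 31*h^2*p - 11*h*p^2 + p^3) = (4*h + p)/(-3*h + p)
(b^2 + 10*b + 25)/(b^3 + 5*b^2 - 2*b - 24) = (b^2 + 10*b + 25)/(b^3 + 5*b^2 - 2*b - 24)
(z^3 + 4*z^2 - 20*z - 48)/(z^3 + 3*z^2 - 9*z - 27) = (z^3 + 4*z^2 - 20*z - 48)/(z^3 + 3*z^2 - 9*z - 27)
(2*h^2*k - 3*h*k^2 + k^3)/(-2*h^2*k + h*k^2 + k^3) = (-2*h + k)/(2*h + k)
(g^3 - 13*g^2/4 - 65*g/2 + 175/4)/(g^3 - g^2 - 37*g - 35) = (g - 5/4)/(g + 1)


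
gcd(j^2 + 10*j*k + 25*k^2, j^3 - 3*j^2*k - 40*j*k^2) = j + 5*k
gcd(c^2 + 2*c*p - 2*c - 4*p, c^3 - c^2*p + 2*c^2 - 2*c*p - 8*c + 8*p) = c - 2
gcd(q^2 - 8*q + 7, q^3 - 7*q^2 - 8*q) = 1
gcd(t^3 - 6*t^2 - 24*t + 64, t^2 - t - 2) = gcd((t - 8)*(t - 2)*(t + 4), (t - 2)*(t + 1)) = t - 2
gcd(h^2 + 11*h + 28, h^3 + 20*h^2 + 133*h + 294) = h + 7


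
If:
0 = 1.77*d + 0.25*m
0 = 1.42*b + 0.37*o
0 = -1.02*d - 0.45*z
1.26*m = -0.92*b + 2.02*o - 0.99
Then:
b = -0.453811210348014*z - 0.114154824233358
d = -0.441176470588235*z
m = 3.12352941176471*z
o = 1.74165383430859*z + 0.43810770381451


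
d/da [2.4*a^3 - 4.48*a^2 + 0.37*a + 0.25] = 7.2*a^2 - 8.96*a + 0.37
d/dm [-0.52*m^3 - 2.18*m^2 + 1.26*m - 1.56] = -1.56*m^2 - 4.36*m + 1.26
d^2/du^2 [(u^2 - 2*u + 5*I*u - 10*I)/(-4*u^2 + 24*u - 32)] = (-4 - 5*I)/(2*(u^3 - 12*u^2 + 48*u - 64))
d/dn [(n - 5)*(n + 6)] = 2*n + 1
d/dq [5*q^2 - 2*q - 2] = 10*q - 2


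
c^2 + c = c*(c + 1)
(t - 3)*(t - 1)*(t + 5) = t^3 + t^2 - 17*t + 15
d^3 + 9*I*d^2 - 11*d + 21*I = (d - I)*(d + 3*I)*(d + 7*I)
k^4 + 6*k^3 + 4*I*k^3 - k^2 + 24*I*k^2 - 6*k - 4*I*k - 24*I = (k - 1)*(k + 1)*(k + 6)*(k + 4*I)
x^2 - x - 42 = (x - 7)*(x + 6)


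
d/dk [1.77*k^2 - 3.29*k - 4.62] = 3.54*k - 3.29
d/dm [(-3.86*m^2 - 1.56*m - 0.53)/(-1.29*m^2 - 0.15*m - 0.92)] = (-1.4334*m^2 + 5.735*m + 1.3557)/(1.6641*m^4 + 0.387*m^3 + 2.3961*m^2 + 0.276*m + 0.8464)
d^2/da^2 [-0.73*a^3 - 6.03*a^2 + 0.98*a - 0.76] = -4.38*a - 12.06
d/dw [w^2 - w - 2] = 2*w - 1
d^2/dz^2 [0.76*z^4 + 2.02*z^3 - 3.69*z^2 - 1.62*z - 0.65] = 9.12*z^2 + 12.12*z - 7.38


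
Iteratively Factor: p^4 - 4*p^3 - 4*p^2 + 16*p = (p - 2)*(p^3 - 2*p^2 - 8*p) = (p - 4)*(p - 2)*(p^2 + 2*p) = (p - 4)*(p - 2)*(p + 2)*(p)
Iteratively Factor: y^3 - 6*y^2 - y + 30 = (y - 5)*(y^2 - y - 6) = (y - 5)*(y + 2)*(y - 3)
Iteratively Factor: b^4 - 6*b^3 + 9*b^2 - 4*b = (b)*(b^3 - 6*b^2 + 9*b - 4) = b*(b - 4)*(b^2 - 2*b + 1) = b*(b - 4)*(b - 1)*(b - 1)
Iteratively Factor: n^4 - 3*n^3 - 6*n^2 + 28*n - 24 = (n - 2)*(n^3 - n^2 - 8*n + 12) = (n - 2)^2*(n^2 + n - 6) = (n - 2)^3*(n + 3)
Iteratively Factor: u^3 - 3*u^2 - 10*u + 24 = (u - 4)*(u^2 + u - 6) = (u - 4)*(u - 2)*(u + 3)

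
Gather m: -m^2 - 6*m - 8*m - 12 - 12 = -m^2 - 14*m - 24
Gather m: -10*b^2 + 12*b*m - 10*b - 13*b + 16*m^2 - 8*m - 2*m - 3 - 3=-10*b^2 - 23*b + 16*m^2 + m*(12*b - 10) - 6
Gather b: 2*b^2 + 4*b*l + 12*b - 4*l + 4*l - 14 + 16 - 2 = 2*b^2 + b*(4*l + 12)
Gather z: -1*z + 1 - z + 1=2 - 2*z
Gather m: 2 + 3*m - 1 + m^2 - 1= m^2 + 3*m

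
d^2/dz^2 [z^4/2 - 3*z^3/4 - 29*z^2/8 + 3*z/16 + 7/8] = 6*z^2 - 9*z/2 - 29/4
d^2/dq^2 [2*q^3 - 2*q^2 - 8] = 12*q - 4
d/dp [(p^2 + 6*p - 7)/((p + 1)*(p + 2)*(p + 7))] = (-p^2 + 2*p + 5)/(p^4 + 6*p^3 + 13*p^2 + 12*p + 4)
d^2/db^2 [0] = 0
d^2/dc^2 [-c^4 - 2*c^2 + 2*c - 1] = -12*c^2 - 4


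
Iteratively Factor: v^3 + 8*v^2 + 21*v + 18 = (v + 2)*(v^2 + 6*v + 9) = (v + 2)*(v + 3)*(v + 3)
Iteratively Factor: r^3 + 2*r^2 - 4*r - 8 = (r + 2)*(r^2 - 4) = (r - 2)*(r + 2)*(r + 2)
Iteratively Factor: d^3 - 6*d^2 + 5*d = (d - 1)*(d^2 - 5*d) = d*(d - 1)*(d - 5)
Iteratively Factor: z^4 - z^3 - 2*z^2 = (z + 1)*(z^3 - 2*z^2) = z*(z + 1)*(z^2 - 2*z) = z*(z - 2)*(z + 1)*(z)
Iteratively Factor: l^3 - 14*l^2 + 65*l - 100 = (l - 4)*(l^2 - 10*l + 25) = (l - 5)*(l - 4)*(l - 5)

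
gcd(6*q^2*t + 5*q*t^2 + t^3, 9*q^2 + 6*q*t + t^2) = 3*q + t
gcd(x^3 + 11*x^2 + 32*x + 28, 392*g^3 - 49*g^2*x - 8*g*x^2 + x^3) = 1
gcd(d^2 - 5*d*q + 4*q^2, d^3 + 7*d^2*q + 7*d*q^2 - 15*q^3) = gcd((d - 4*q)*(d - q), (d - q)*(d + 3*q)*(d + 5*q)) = -d + q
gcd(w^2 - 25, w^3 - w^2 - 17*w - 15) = w - 5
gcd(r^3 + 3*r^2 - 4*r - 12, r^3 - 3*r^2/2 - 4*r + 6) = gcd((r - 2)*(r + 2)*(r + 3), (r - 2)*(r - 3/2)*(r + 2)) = r^2 - 4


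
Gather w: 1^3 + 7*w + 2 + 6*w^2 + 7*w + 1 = 6*w^2 + 14*w + 4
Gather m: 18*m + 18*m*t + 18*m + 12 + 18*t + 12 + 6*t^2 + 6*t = m*(18*t + 36) + 6*t^2 + 24*t + 24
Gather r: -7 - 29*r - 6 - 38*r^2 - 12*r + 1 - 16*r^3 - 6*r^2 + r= -16*r^3 - 44*r^2 - 40*r - 12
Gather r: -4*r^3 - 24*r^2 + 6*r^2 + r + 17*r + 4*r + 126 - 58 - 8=-4*r^3 - 18*r^2 + 22*r + 60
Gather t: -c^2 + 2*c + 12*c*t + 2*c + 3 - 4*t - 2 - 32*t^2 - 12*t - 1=-c^2 + 4*c - 32*t^2 + t*(12*c - 16)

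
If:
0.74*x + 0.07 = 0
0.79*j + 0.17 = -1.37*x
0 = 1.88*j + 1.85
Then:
No Solution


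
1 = 1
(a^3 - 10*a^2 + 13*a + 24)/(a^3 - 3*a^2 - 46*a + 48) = (a^2 - 2*a - 3)/(a^2 + 5*a - 6)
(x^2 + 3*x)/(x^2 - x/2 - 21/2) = 2*x/(2*x - 7)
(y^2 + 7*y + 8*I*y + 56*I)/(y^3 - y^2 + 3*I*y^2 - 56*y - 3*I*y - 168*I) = (y + 8*I)/(y^2 + y*(-8 + 3*I) - 24*I)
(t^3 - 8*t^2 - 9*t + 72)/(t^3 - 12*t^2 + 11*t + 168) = (t - 3)/(t - 7)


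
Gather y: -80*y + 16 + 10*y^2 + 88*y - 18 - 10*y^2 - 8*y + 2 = 0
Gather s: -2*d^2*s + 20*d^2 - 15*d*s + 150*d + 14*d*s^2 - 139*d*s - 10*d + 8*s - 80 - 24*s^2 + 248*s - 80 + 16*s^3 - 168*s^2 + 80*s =20*d^2 + 140*d + 16*s^3 + s^2*(14*d - 192) + s*(-2*d^2 - 154*d + 336) - 160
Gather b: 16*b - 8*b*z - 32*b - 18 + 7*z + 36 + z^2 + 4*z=b*(-8*z - 16) + z^2 + 11*z + 18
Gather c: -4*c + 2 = 2 - 4*c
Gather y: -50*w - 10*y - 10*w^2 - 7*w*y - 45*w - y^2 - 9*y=-10*w^2 - 95*w - y^2 + y*(-7*w - 19)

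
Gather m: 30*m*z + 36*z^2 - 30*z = 30*m*z + 36*z^2 - 30*z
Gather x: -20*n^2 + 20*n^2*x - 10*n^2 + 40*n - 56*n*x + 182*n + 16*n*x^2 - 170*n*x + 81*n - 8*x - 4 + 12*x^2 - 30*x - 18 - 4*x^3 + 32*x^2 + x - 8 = -30*n^2 + 303*n - 4*x^3 + x^2*(16*n + 44) + x*(20*n^2 - 226*n - 37) - 30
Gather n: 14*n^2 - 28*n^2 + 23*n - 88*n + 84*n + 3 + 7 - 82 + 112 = -14*n^2 + 19*n + 40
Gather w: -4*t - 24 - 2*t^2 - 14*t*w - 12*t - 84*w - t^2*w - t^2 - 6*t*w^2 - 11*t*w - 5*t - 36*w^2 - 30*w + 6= -3*t^2 - 21*t + w^2*(-6*t - 36) + w*(-t^2 - 25*t - 114) - 18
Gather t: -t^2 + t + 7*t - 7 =-t^2 + 8*t - 7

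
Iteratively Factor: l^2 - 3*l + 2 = (l - 2)*(l - 1)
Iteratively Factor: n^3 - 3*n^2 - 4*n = (n - 4)*(n^2 + n) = n*(n - 4)*(n + 1)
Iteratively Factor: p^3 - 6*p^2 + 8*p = (p)*(p^2 - 6*p + 8) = p*(p - 2)*(p - 4)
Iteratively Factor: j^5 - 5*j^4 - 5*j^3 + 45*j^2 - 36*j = (j)*(j^4 - 5*j^3 - 5*j^2 + 45*j - 36) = j*(j - 1)*(j^3 - 4*j^2 - 9*j + 36) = j*(j - 4)*(j - 1)*(j^2 - 9) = j*(j - 4)*(j - 1)*(j + 3)*(j - 3)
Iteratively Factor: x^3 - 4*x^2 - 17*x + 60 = (x - 3)*(x^2 - x - 20) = (x - 3)*(x + 4)*(x - 5)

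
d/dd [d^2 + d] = 2*d + 1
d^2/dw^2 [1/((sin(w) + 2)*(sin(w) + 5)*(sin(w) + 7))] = (-9*sin(w)^6 - 154*sin(w)^5 - 890*sin(w)^4 - 1624*sin(w)^3 + 1969*sin(w)^2 + 8666*sin(w) + 5002)/((sin(w) + 2)^3*(sin(w) + 5)^3*(sin(w) + 7)^3)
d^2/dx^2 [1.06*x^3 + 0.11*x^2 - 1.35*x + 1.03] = 6.36*x + 0.22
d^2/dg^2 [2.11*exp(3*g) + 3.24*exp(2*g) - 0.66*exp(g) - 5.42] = (18.99*exp(2*g) + 12.96*exp(g) - 0.66)*exp(g)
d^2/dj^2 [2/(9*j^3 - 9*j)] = 4*(-3*j^2*(j^2 - 1) + (3*j^2 - 1)^2)/(9*j^3*(j^2 - 1)^3)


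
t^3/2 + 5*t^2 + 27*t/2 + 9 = (t/2 + 1/2)*(t + 3)*(t + 6)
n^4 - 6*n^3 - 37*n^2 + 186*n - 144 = (n - 8)*(n - 3)*(n - 1)*(n + 6)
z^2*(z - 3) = z^3 - 3*z^2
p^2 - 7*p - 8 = (p - 8)*(p + 1)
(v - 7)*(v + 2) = v^2 - 5*v - 14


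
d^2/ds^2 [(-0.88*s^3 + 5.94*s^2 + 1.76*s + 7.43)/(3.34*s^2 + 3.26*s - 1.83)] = (1.4210854715202e-14*s^5 - 1.13686837721616e-13*s^4 - 119.548528*s^3 + 746.65488*s^2 + 532.267512*s + 309.537976)/(37.259704*s^6 + 109.101768*s^5 + 45.244308*s^4 - 84.908656*s^3 - 24.789546*s^2 + 32.752242*s - 6.128487)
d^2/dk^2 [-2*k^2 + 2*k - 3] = -4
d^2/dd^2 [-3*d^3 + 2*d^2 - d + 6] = 4 - 18*d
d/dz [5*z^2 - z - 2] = 10*z - 1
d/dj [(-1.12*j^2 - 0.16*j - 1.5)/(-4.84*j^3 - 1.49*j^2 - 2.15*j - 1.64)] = (-5.4208*j^4 - 1.5488*j^3 - 19.6104*j^2 - 0.7964*j - 2.9626)/(23.4256*j^6 + 14.4232*j^5 + 23.0321*j^4 + 22.2822*j^3 + 9.5097*j^2 + 7.052*j + 2.6896)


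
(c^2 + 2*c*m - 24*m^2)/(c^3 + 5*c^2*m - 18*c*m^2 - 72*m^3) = 1/(c + 3*m)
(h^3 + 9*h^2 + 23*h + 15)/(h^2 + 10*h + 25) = (h^2 + 4*h + 3)/(h + 5)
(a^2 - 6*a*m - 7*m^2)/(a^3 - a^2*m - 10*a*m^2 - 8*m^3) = (a - 7*m)/(a^2 - 2*a*m - 8*m^2)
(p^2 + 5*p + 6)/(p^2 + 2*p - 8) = (p^2 + 5*p + 6)/(p^2 + 2*p - 8)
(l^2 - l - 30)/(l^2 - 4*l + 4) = (l^2 - l - 30)/(l^2 - 4*l + 4)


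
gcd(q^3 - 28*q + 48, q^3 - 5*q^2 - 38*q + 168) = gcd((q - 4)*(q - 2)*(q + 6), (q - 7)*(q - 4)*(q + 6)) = q^2 + 2*q - 24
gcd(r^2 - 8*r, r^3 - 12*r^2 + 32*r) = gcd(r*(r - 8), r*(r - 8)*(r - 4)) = r^2 - 8*r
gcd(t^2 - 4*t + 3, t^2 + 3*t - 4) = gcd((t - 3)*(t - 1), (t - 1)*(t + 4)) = t - 1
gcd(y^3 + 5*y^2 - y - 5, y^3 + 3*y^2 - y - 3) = y^2 - 1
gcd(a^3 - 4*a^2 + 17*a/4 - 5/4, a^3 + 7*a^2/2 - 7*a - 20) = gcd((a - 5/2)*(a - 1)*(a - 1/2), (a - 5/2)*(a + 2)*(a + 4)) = a - 5/2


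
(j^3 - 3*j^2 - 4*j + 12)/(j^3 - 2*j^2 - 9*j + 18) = (j + 2)/(j + 3)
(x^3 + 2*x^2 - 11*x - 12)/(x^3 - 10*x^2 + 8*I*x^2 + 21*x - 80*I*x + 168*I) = (x^2 + 5*x + 4)/(x^2 + x*(-7 + 8*I) - 56*I)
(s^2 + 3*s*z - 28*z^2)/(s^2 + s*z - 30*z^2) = (s^2 + 3*s*z - 28*z^2)/(s^2 + s*z - 30*z^2)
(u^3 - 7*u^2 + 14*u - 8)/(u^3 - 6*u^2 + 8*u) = (u - 1)/u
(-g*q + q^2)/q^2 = (-g + q)/q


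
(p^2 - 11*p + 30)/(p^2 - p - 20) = (p - 6)/(p + 4)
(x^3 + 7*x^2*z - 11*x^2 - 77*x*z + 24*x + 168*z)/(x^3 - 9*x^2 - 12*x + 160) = (x^2 + 7*x*z - 3*x - 21*z)/(x^2 - x - 20)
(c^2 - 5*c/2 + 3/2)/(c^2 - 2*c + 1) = (c - 3/2)/(c - 1)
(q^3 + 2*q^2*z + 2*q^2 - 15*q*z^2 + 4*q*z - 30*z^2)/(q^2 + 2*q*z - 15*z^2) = q + 2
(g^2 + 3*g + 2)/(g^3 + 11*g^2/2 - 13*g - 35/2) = 2*(g + 2)/(2*g^2 + 9*g - 35)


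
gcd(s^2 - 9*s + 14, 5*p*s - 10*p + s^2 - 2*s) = s - 2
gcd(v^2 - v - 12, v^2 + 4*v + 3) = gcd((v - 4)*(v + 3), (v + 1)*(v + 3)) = v + 3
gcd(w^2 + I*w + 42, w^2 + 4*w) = 1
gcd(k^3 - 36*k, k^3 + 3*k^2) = k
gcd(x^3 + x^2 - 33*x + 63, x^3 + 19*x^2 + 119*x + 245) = x + 7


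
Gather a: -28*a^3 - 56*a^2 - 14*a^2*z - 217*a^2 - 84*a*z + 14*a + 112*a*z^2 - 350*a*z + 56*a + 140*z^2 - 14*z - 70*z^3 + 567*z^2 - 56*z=-28*a^3 + a^2*(-14*z - 273) + a*(112*z^2 - 434*z + 70) - 70*z^3 + 707*z^2 - 70*z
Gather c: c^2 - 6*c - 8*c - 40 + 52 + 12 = c^2 - 14*c + 24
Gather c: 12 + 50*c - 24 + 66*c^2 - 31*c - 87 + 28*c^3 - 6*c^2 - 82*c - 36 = 28*c^3 + 60*c^2 - 63*c - 135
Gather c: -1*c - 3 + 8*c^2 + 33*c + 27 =8*c^2 + 32*c + 24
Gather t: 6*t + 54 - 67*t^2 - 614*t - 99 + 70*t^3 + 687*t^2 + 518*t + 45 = 70*t^3 + 620*t^2 - 90*t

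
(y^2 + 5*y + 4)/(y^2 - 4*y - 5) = (y + 4)/(y - 5)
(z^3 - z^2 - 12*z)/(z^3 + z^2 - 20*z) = (z + 3)/(z + 5)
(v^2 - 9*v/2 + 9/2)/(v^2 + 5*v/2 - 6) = (v - 3)/(v + 4)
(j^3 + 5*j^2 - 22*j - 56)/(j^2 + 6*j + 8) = (j^2 + 3*j - 28)/(j + 4)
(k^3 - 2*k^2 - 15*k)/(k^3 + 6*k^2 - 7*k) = (k^2 - 2*k - 15)/(k^2 + 6*k - 7)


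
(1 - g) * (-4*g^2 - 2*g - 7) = 4*g^3 - 2*g^2 + 5*g - 7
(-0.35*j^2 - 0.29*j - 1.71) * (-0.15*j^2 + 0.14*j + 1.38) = 0.0525*j^4 - 0.0055*j^3 - 0.2671*j^2 - 0.6396*j - 2.3598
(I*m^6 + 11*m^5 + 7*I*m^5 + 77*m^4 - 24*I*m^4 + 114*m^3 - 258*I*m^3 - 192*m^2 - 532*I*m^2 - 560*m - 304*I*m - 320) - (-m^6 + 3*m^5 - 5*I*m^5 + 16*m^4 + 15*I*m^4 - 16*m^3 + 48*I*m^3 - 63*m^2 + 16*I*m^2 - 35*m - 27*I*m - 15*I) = m^6 + I*m^6 + 8*m^5 + 12*I*m^5 + 61*m^4 - 39*I*m^4 + 130*m^3 - 306*I*m^3 - 129*m^2 - 548*I*m^2 - 525*m - 277*I*m - 320 + 15*I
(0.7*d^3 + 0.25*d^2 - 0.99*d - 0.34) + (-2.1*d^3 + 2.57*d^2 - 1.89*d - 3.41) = -1.4*d^3 + 2.82*d^2 - 2.88*d - 3.75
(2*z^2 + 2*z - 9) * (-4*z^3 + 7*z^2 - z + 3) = -8*z^5 + 6*z^4 + 48*z^3 - 59*z^2 + 15*z - 27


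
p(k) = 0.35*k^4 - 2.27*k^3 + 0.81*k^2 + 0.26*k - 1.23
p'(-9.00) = -1586.53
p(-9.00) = 4013.22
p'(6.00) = 67.22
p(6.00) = -7.23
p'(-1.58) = -24.82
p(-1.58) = 11.52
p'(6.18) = 80.62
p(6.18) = 6.06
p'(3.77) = -15.41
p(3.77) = -39.67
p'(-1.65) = -27.24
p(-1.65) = 13.34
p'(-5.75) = -500.36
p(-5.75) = 838.20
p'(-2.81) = -89.13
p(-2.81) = 76.62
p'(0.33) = 0.10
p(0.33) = -1.13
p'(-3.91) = -193.87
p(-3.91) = 227.63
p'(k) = 1.4*k^3 - 6.81*k^2 + 1.62*k + 0.26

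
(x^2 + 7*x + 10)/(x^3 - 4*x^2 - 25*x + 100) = (x + 2)/(x^2 - 9*x + 20)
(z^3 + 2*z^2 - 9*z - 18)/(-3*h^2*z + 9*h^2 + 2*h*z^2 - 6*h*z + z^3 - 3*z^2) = (z^2 + 5*z + 6)/(-3*h^2 + 2*h*z + z^2)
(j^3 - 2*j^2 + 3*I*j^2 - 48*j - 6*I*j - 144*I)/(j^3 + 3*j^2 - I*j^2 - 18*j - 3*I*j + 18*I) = (j^2 + j*(-8 + 3*I) - 24*I)/(j^2 - j*(3 + I) + 3*I)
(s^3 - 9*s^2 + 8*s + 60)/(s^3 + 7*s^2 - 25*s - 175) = (s^2 - 4*s - 12)/(s^2 + 12*s + 35)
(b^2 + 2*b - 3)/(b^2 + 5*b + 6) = (b - 1)/(b + 2)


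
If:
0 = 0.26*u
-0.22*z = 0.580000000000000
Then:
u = 0.00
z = -2.64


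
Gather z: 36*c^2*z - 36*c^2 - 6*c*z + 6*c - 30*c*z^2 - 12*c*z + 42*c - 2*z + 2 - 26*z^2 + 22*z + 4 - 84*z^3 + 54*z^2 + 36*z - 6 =-36*c^2 + 48*c - 84*z^3 + z^2*(28 - 30*c) + z*(36*c^2 - 18*c + 56)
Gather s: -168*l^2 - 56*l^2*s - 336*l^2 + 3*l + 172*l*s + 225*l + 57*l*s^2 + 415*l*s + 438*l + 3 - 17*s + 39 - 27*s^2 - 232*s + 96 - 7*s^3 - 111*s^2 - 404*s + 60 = -504*l^2 + 666*l - 7*s^3 + s^2*(57*l - 138) + s*(-56*l^2 + 587*l - 653) + 198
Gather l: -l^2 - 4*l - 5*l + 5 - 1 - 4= -l^2 - 9*l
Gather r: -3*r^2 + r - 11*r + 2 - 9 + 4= -3*r^2 - 10*r - 3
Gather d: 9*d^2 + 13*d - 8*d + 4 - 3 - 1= 9*d^2 + 5*d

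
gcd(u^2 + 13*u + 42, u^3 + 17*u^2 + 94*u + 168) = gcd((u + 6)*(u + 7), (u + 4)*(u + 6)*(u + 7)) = u^2 + 13*u + 42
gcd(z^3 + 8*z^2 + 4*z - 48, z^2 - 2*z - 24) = z + 4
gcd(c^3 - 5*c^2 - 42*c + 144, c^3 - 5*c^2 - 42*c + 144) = c^3 - 5*c^2 - 42*c + 144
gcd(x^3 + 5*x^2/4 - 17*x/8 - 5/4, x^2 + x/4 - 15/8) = x - 5/4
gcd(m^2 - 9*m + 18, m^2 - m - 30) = m - 6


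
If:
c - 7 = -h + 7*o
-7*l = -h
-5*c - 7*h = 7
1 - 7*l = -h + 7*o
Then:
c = 63/2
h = -47/2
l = -47/14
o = 1/7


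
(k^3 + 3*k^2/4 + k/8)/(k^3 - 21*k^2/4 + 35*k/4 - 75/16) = 2*k*(8*k^2 + 6*k + 1)/(16*k^3 - 84*k^2 + 140*k - 75)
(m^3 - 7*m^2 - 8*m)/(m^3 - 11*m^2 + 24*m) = (m + 1)/(m - 3)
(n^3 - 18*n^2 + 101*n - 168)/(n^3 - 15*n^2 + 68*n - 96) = (n - 7)/(n - 4)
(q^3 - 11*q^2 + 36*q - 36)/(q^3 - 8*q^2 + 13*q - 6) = (q^2 - 5*q + 6)/(q^2 - 2*q + 1)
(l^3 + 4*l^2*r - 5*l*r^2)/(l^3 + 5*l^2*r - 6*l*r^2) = (l + 5*r)/(l + 6*r)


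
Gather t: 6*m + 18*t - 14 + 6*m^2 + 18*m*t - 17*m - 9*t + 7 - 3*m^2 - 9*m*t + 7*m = 3*m^2 - 4*m + t*(9*m + 9) - 7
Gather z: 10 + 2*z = 2*z + 10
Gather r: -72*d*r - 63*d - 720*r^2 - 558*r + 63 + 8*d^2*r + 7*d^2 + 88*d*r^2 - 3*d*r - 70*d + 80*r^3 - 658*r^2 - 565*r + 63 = 7*d^2 - 133*d + 80*r^3 + r^2*(88*d - 1378) + r*(8*d^2 - 75*d - 1123) + 126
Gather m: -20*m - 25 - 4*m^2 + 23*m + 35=-4*m^2 + 3*m + 10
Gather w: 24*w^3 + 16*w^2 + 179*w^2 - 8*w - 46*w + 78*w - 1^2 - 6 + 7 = 24*w^3 + 195*w^2 + 24*w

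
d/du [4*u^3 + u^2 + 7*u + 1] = 12*u^2 + 2*u + 7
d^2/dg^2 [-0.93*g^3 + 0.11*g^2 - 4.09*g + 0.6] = 0.22 - 5.58*g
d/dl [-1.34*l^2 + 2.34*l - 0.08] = 2.34 - 2.68*l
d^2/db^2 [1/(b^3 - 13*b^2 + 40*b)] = 2*(b*(13 - 3*b)*(b^2 - 13*b + 40) + (3*b^2 - 26*b + 40)^2)/(b^3*(b^2 - 13*b + 40)^3)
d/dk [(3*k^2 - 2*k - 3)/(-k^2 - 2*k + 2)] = 2*(-4*k^2 + 3*k - 5)/(k^4 + 4*k^3 - 8*k + 4)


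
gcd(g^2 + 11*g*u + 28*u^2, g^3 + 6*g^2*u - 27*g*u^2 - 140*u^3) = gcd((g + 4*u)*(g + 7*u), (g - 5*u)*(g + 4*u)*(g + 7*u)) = g^2 + 11*g*u + 28*u^2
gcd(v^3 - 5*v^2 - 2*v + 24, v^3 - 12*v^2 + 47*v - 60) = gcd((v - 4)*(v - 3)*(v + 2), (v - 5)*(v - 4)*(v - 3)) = v^2 - 7*v + 12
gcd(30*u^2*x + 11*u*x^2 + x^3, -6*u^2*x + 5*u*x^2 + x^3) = 6*u*x + x^2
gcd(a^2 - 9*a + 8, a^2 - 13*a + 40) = a - 8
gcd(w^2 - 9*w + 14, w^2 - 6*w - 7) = w - 7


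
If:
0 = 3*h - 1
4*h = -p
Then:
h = 1/3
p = -4/3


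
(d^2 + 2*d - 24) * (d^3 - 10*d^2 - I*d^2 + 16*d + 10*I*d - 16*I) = d^5 - 8*d^4 - I*d^4 - 28*d^3 + 8*I*d^3 + 272*d^2 + 28*I*d^2 - 384*d - 272*I*d + 384*I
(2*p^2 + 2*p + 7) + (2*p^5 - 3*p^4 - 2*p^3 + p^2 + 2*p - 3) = 2*p^5 - 3*p^4 - 2*p^3 + 3*p^2 + 4*p + 4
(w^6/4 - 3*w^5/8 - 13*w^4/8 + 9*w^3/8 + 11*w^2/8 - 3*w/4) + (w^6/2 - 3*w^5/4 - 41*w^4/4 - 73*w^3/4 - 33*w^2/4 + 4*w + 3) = 3*w^6/4 - 9*w^5/8 - 95*w^4/8 - 137*w^3/8 - 55*w^2/8 + 13*w/4 + 3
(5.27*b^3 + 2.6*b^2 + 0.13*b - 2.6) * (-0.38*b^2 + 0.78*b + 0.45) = -2.0026*b^5 + 3.1226*b^4 + 4.3501*b^3 + 2.2594*b^2 - 1.9695*b - 1.17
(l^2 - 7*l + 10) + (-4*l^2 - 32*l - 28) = -3*l^2 - 39*l - 18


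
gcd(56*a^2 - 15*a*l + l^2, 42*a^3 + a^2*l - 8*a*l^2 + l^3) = 7*a - l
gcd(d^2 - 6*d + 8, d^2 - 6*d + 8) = d^2 - 6*d + 8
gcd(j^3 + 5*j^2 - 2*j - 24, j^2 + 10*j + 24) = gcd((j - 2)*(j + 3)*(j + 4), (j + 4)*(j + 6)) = j + 4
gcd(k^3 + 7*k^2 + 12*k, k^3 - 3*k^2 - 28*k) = k^2 + 4*k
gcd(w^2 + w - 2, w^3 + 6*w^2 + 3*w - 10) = w^2 + w - 2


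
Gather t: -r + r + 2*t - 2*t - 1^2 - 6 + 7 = 0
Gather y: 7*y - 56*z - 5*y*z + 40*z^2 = y*(7 - 5*z) + 40*z^2 - 56*z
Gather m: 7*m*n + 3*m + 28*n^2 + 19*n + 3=m*(7*n + 3) + 28*n^2 + 19*n + 3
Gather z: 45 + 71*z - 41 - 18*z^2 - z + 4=-18*z^2 + 70*z + 8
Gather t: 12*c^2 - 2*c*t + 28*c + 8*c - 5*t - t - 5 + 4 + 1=12*c^2 + 36*c + t*(-2*c - 6)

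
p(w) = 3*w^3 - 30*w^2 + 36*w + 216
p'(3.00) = -63.00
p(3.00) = 135.00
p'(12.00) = 612.00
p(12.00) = 1512.00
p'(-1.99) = 191.04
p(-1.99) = 1.92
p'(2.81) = -61.54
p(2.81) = 146.84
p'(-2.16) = 207.59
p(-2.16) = -31.96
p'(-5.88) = 699.97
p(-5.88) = -1642.80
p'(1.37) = -29.31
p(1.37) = 216.73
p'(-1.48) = 144.51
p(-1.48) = 87.28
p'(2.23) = -53.04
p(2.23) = 180.36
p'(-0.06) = 39.63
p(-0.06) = 213.73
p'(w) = 9*w^2 - 60*w + 36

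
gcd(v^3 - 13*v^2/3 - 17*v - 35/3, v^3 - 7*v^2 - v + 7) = v^2 - 6*v - 7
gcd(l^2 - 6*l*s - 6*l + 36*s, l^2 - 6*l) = l - 6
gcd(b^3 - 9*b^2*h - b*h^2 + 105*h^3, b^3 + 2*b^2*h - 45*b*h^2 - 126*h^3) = b^2 - 4*b*h - 21*h^2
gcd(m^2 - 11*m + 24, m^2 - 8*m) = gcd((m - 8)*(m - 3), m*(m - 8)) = m - 8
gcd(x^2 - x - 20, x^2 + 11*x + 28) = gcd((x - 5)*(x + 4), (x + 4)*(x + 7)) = x + 4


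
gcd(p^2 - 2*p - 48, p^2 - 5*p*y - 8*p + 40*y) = p - 8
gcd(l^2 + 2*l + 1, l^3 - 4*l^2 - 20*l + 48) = 1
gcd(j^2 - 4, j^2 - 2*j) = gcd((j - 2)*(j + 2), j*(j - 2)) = j - 2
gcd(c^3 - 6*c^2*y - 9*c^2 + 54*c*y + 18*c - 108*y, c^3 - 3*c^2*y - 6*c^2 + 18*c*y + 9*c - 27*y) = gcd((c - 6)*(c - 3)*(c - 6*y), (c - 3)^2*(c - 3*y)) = c - 3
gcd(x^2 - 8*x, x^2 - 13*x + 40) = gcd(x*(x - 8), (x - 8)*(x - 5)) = x - 8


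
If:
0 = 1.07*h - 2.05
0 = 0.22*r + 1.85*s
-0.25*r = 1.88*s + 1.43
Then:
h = 1.92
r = -54.10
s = 6.43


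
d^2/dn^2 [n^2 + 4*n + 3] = 2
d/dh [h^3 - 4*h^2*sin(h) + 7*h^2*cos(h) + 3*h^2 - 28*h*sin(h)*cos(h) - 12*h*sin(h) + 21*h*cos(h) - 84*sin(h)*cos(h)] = -7*h^2*sin(h) - 4*h^2*cos(h) + 3*h^2 - 29*h*sin(h) + 2*h*cos(h) - 28*h*cos(2*h) + 6*h - 12*sin(h) - 14*sin(2*h) + 21*cos(h) - 84*cos(2*h)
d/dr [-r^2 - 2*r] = -2*r - 2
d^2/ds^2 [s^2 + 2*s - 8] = 2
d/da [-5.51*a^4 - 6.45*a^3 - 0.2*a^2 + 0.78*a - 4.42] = -22.04*a^3 - 19.35*a^2 - 0.4*a + 0.78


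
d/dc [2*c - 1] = 2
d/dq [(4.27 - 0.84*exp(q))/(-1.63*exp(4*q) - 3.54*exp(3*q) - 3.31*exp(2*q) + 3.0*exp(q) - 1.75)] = (-4.1076*exp(4*q) + 21.8932*exp(3*q) + 42.567*exp(2*q) + 28.2674*exp(q) - 11.34)*exp(q)/(2.6569*exp(8*q) + 11.5404*exp(7*q) + 23.3222*exp(6*q) + 13.6548*exp(5*q) - 4.5789*exp(4*q) - 7.47*exp(3*q) + 20.585*exp(2*q) - 10.5*exp(q) + 3.0625)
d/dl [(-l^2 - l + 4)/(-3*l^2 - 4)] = (-3*l^2 + 32*l + 4)/(9*l^4 + 24*l^2 + 16)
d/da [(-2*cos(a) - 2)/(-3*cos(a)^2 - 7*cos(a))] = 2*(3*sin(a) + 7*sin(a)/cos(a)^2 + 6*tan(a))/(3*cos(a) + 7)^2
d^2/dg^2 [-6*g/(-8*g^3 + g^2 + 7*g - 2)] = 12*(g*(-24*g^2 + 2*g + 7)^2 + (-24*g^2 - g*(24*g - 1) + 2*g + 7)*(8*g^3 - g^2 - 7*g + 2))/(8*g^3 - g^2 - 7*g + 2)^3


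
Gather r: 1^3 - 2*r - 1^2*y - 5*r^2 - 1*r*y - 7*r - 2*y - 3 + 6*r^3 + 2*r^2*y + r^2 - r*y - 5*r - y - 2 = 6*r^3 + r^2*(2*y - 4) + r*(-2*y - 14) - 4*y - 4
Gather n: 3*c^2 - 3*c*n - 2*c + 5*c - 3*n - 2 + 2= 3*c^2 + 3*c + n*(-3*c - 3)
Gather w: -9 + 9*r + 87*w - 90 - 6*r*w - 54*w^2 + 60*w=9*r - 54*w^2 + w*(147 - 6*r) - 99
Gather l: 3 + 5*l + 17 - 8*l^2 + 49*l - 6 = -8*l^2 + 54*l + 14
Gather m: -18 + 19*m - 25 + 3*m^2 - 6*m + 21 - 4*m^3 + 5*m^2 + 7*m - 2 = -4*m^3 + 8*m^2 + 20*m - 24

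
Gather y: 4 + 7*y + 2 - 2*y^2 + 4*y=-2*y^2 + 11*y + 6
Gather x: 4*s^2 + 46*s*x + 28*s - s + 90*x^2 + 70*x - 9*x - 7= 4*s^2 + 27*s + 90*x^2 + x*(46*s + 61) - 7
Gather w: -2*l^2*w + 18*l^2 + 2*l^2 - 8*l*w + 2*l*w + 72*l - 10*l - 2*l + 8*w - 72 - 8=20*l^2 + 60*l + w*(-2*l^2 - 6*l + 8) - 80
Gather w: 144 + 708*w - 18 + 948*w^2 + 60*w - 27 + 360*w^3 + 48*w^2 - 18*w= 360*w^3 + 996*w^2 + 750*w + 99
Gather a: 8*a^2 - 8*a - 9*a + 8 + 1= 8*a^2 - 17*a + 9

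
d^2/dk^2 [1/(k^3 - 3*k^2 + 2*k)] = 2*(3*k*(1 - k)*(k^2 - 3*k + 2) + (3*k^2 - 6*k + 2)^2)/(k^3*(k^2 - 3*k + 2)^3)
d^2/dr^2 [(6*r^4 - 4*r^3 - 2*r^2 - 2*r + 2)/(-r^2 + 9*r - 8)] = 12*(-r^3 + 24*r^2 - 192*r - 21)/(r^3 - 24*r^2 + 192*r - 512)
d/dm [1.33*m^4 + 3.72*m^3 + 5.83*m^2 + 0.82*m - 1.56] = 5.32*m^3 + 11.16*m^2 + 11.66*m + 0.82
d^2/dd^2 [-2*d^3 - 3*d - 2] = -12*d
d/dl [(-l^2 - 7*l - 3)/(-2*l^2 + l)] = 3*(-5*l^2 - 4*l + 1)/(l^2*(4*l^2 - 4*l + 1))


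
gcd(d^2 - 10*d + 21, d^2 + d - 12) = d - 3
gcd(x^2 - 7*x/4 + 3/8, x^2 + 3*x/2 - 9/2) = x - 3/2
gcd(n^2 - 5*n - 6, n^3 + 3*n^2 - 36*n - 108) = n - 6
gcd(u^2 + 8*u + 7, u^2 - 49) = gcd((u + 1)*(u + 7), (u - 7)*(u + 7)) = u + 7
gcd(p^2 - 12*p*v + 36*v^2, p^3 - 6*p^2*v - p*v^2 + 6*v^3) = p - 6*v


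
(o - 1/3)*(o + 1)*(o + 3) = o^3 + 11*o^2/3 + 5*o/3 - 1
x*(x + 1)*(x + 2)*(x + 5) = x^4 + 8*x^3 + 17*x^2 + 10*x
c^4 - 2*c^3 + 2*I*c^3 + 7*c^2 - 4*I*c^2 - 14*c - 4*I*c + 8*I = (c - 2)*(c - I)^2*(c + 4*I)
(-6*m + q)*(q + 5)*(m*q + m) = -6*m^2*q^2 - 36*m^2*q - 30*m^2 + m*q^3 + 6*m*q^2 + 5*m*q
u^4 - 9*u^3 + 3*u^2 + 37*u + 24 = (u - 8)*(u - 3)*(u + 1)^2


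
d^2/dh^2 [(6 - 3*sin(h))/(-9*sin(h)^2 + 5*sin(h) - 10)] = 27*(-9*sin(h)^5 + 67*sin(h)^4 + 48*sin(h)^3 - 188*sin(h)^2 + 40)/(9*sin(h)^2 - 5*sin(h) + 10)^3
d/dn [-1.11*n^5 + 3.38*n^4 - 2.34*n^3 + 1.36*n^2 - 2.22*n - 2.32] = -5.55*n^4 + 13.52*n^3 - 7.02*n^2 + 2.72*n - 2.22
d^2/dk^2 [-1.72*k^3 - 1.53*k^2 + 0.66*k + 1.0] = -10.32*k - 3.06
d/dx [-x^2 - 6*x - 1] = -2*x - 6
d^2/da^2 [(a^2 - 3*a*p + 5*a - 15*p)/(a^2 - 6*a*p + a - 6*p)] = 2*((2*a - 6*p + 1)^2*(a^2 - 3*a*p + 5*a - 15*p) + (a^2 - 6*a*p + a - 6*p)^2 + (a^2 - 6*a*p + a - 6*p)*(-a^2 + 3*a*p - 5*a + 15*p - (2*a - 6*p + 1)*(2*a - 3*p + 5)))/(a^2 - 6*a*p + a - 6*p)^3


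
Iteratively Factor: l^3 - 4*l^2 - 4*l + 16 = (l - 2)*(l^2 - 2*l - 8) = (l - 4)*(l - 2)*(l + 2)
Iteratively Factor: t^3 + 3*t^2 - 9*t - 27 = (t - 3)*(t^2 + 6*t + 9) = (t - 3)*(t + 3)*(t + 3)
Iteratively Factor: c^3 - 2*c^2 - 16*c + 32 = (c - 4)*(c^2 + 2*c - 8) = (c - 4)*(c - 2)*(c + 4)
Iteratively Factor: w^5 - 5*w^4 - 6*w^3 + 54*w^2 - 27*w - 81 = (w - 3)*(w^4 - 2*w^3 - 12*w^2 + 18*w + 27) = (w - 3)*(w + 1)*(w^3 - 3*w^2 - 9*w + 27) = (w - 3)*(w + 1)*(w + 3)*(w^2 - 6*w + 9) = (w - 3)^2*(w + 1)*(w + 3)*(w - 3)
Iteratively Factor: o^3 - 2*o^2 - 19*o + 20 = (o + 4)*(o^2 - 6*o + 5) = (o - 1)*(o + 4)*(o - 5)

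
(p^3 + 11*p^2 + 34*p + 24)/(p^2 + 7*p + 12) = (p^2 + 7*p + 6)/(p + 3)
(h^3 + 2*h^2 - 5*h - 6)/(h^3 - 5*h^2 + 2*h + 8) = (h + 3)/(h - 4)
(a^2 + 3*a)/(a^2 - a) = (a + 3)/(a - 1)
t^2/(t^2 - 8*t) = t/(t - 8)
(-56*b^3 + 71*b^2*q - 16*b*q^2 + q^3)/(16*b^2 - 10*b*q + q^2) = (7*b^2 - 8*b*q + q^2)/(-2*b + q)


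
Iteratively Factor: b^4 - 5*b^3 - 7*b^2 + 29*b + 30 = (b + 2)*(b^3 - 7*b^2 + 7*b + 15) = (b - 5)*(b + 2)*(b^2 - 2*b - 3) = (b - 5)*(b - 3)*(b + 2)*(b + 1)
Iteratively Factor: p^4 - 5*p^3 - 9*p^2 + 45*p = (p - 3)*(p^3 - 2*p^2 - 15*p) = (p - 5)*(p - 3)*(p^2 + 3*p) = p*(p - 5)*(p - 3)*(p + 3)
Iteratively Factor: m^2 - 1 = (m + 1)*(m - 1)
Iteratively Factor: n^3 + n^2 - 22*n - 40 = (n + 2)*(n^2 - n - 20) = (n + 2)*(n + 4)*(n - 5)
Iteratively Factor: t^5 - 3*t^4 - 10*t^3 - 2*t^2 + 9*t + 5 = (t + 1)*(t^4 - 4*t^3 - 6*t^2 + 4*t + 5) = (t + 1)^2*(t^3 - 5*t^2 - t + 5) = (t - 5)*(t + 1)^2*(t^2 - 1) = (t - 5)*(t - 1)*(t + 1)^2*(t + 1)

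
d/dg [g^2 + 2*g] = 2*g + 2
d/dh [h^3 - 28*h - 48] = 3*h^2 - 28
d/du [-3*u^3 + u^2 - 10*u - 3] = -9*u^2 + 2*u - 10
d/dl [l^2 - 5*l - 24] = 2*l - 5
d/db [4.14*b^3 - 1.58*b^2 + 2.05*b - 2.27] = 12.42*b^2 - 3.16*b + 2.05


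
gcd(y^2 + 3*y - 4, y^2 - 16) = y + 4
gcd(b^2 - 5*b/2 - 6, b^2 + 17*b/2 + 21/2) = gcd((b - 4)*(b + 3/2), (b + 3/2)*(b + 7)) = b + 3/2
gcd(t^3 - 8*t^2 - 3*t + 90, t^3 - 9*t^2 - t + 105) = t^2 - 2*t - 15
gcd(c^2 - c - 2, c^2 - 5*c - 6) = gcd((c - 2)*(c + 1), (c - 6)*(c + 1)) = c + 1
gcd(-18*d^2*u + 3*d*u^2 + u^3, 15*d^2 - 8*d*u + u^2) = -3*d + u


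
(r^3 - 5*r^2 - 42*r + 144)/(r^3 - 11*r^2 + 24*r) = (r + 6)/r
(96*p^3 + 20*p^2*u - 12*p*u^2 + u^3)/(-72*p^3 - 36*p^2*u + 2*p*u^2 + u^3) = (-8*p + u)/(6*p + u)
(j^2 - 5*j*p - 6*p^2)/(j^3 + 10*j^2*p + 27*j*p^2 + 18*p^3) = (j - 6*p)/(j^2 + 9*j*p + 18*p^2)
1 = 1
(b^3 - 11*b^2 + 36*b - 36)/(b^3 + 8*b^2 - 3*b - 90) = (b^2 - 8*b + 12)/(b^2 + 11*b + 30)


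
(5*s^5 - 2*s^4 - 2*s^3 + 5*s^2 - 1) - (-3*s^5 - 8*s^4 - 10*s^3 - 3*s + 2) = 8*s^5 + 6*s^4 + 8*s^3 + 5*s^2 + 3*s - 3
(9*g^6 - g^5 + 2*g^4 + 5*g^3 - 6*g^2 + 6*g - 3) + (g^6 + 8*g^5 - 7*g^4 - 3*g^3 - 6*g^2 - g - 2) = 10*g^6 + 7*g^5 - 5*g^4 + 2*g^3 - 12*g^2 + 5*g - 5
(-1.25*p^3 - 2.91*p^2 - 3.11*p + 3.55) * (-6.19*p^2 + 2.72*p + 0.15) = 7.7375*p^5 + 14.6129*p^4 + 11.1482*p^3 - 30.8702*p^2 + 9.1895*p + 0.5325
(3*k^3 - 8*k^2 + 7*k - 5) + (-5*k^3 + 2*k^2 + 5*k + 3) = -2*k^3 - 6*k^2 + 12*k - 2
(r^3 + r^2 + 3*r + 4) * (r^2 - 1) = r^5 + r^4 + 2*r^3 + 3*r^2 - 3*r - 4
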